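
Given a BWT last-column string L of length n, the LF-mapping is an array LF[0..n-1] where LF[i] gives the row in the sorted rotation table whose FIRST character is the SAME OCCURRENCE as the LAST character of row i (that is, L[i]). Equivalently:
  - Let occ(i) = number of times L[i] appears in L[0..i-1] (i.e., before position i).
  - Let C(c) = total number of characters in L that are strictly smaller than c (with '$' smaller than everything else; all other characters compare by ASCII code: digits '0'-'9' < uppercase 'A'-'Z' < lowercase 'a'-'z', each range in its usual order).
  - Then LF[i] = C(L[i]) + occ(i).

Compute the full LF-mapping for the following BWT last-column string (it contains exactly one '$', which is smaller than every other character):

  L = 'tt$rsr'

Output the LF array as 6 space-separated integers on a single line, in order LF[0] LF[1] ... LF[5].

Char counts: '$':1, 'r':2, 's':1, 't':2
C (first-col start): C('$')=0, C('r')=1, C('s')=3, C('t')=4
L[0]='t': occ=0, LF[0]=C('t')+0=4+0=4
L[1]='t': occ=1, LF[1]=C('t')+1=4+1=5
L[2]='$': occ=0, LF[2]=C('$')+0=0+0=0
L[3]='r': occ=0, LF[3]=C('r')+0=1+0=1
L[4]='s': occ=0, LF[4]=C('s')+0=3+0=3
L[5]='r': occ=1, LF[5]=C('r')+1=1+1=2

Answer: 4 5 0 1 3 2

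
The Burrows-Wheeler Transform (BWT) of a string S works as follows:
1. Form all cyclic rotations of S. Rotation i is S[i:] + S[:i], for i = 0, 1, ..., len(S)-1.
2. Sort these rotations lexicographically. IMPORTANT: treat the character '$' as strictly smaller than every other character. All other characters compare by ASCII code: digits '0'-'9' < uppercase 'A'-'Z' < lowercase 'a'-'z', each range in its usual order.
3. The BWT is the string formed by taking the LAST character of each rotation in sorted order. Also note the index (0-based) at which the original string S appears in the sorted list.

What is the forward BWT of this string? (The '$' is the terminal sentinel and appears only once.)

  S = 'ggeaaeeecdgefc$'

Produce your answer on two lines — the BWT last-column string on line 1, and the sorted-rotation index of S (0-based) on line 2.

Answer: ceafecgeeagegd$
14

Derivation:
All 15 rotations (rotation i = S[i:]+S[:i]):
  rot[0] = ggeaaeeecdgefc$
  rot[1] = geaaeeecdgefc$g
  rot[2] = eaaeeecdgefc$gg
  rot[3] = aaeeecdgefc$gge
  rot[4] = aeeecdgefc$ggea
  rot[5] = eeecdgefc$ggeaa
  rot[6] = eecdgefc$ggeaae
  rot[7] = ecdgefc$ggeaaee
  rot[8] = cdgefc$ggeaaeee
  rot[9] = dgefc$ggeaaeeec
  rot[10] = gefc$ggeaaeeecd
  rot[11] = efc$ggeaaeeecdg
  rot[12] = fc$ggeaaeeecdge
  rot[13] = c$ggeaaeeecdgef
  rot[14] = $ggeaaeeecdgefc
Sorted (with $ < everything):
  sorted[0] = $ggeaaeeecdgefc  (last char: 'c')
  sorted[1] = aaeeecdgefc$gge  (last char: 'e')
  sorted[2] = aeeecdgefc$ggea  (last char: 'a')
  sorted[3] = c$ggeaaeeecdgef  (last char: 'f')
  sorted[4] = cdgefc$ggeaaeee  (last char: 'e')
  sorted[5] = dgefc$ggeaaeeec  (last char: 'c')
  sorted[6] = eaaeeecdgefc$gg  (last char: 'g')
  sorted[7] = ecdgefc$ggeaaee  (last char: 'e')
  sorted[8] = eecdgefc$ggeaae  (last char: 'e')
  sorted[9] = eeecdgefc$ggeaa  (last char: 'a')
  sorted[10] = efc$ggeaaeeecdg  (last char: 'g')
  sorted[11] = fc$ggeaaeeecdge  (last char: 'e')
  sorted[12] = geaaeeecdgefc$g  (last char: 'g')
  sorted[13] = gefc$ggeaaeeecd  (last char: 'd')
  sorted[14] = ggeaaeeecdgefc$  (last char: '$')
Last column: ceafecgeeagegd$
Original string S is at sorted index 14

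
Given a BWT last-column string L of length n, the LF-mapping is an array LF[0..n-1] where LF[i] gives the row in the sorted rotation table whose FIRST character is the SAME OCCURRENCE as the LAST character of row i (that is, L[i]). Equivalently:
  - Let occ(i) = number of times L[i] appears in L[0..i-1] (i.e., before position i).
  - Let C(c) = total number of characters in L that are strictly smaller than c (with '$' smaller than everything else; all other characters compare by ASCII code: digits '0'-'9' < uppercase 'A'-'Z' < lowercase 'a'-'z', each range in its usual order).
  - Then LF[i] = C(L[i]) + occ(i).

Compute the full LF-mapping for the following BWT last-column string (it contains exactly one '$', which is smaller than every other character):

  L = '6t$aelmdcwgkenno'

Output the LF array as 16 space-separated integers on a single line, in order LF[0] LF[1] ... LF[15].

Answer: 1 14 0 2 5 9 10 4 3 15 7 8 6 11 12 13

Derivation:
Char counts: '$':1, '6':1, 'a':1, 'c':1, 'd':1, 'e':2, 'g':1, 'k':1, 'l':1, 'm':1, 'n':2, 'o':1, 't':1, 'w':1
C (first-col start): C('$')=0, C('6')=1, C('a')=2, C('c')=3, C('d')=4, C('e')=5, C('g')=7, C('k')=8, C('l')=9, C('m')=10, C('n')=11, C('o')=13, C('t')=14, C('w')=15
L[0]='6': occ=0, LF[0]=C('6')+0=1+0=1
L[1]='t': occ=0, LF[1]=C('t')+0=14+0=14
L[2]='$': occ=0, LF[2]=C('$')+0=0+0=0
L[3]='a': occ=0, LF[3]=C('a')+0=2+0=2
L[4]='e': occ=0, LF[4]=C('e')+0=5+0=5
L[5]='l': occ=0, LF[5]=C('l')+0=9+0=9
L[6]='m': occ=0, LF[6]=C('m')+0=10+0=10
L[7]='d': occ=0, LF[7]=C('d')+0=4+0=4
L[8]='c': occ=0, LF[8]=C('c')+0=3+0=3
L[9]='w': occ=0, LF[9]=C('w')+0=15+0=15
L[10]='g': occ=0, LF[10]=C('g')+0=7+0=7
L[11]='k': occ=0, LF[11]=C('k')+0=8+0=8
L[12]='e': occ=1, LF[12]=C('e')+1=5+1=6
L[13]='n': occ=0, LF[13]=C('n')+0=11+0=11
L[14]='n': occ=1, LF[14]=C('n')+1=11+1=12
L[15]='o': occ=0, LF[15]=C('o')+0=13+0=13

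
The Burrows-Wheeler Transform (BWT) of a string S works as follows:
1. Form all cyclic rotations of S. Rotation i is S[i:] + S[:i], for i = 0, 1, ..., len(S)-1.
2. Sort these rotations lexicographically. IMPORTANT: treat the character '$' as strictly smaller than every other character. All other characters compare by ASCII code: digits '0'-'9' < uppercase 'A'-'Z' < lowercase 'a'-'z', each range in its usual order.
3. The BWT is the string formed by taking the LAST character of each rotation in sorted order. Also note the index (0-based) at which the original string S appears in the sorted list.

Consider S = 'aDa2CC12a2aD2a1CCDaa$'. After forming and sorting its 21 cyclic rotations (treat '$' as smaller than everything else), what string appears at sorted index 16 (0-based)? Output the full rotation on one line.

Answer: a2CC12a2aD2a1CCDaa$aD

Derivation:
All 21 rotations (rotation i = S[i:]+S[:i]):
  rot[0] = aDa2CC12a2aD2a1CCDaa$
  rot[1] = Da2CC12a2aD2a1CCDaa$a
  rot[2] = a2CC12a2aD2a1CCDaa$aD
  rot[3] = 2CC12a2aD2a1CCDaa$aDa
  rot[4] = CC12a2aD2a1CCDaa$aDa2
  rot[5] = C12a2aD2a1CCDaa$aDa2C
  rot[6] = 12a2aD2a1CCDaa$aDa2CC
  rot[7] = 2a2aD2a1CCDaa$aDa2CC1
  rot[8] = a2aD2a1CCDaa$aDa2CC12
  rot[9] = 2aD2a1CCDaa$aDa2CC12a
  rot[10] = aD2a1CCDaa$aDa2CC12a2
  rot[11] = D2a1CCDaa$aDa2CC12a2a
  rot[12] = 2a1CCDaa$aDa2CC12a2aD
  rot[13] = a1CCDaa$aDa2CC12a2aD2
  rot[14] = 1CCDaa$aDa2CC12a2aD2a
  rot[15] = CCDaa$aDa2CC12a2aD2a1
  rot[16] = CDaa$aDa2CC12a2aD2a1C
  rot[17] = Daa$aDa2CC12a2aD2a1CC
  rot[18] = aa$aDa2CC12a2aD2a1CCD
  rot[19] = a$aDa2CC12a2aD2a1CCDa
  rot[20] = $aDa2CC12a2aD2a1CCDaa
Sorted (with $ < everything):
  sorted[0] = $aDa2CC12a2aD2a1CCDaa
  sorted[1] = 12a2aD2a1CCDaa$aDa2CC
  sorted[2] = 1CCDaa$aDa2CC12a2aD2a
  sorted[3] = 2CC12a2aD2a1CCDaa$aDa
  sorted[4] = 2a1CCDaa$aDa2CC12a2aD
  sorted[5] = 2a2aD2a1CCDaa$aDa2CC1
  sorted[6] = 2aD2a1CCDaa$aDa2CC12a
  sorted[7] = C12a2aD2a1CCDaa$aDa2C
  sorted[8] = CC12a2aD2a1CCDaa$aDa2
  sorted[9] = CCDaa$aDa2CC12a2aD2a1
  sorted[10] = CDaa$aDa2CC12a2aD2a1C
  sorted[11] = D2a1CCDaa$aDa2CC12a2a
  sorted[12] = Da2CC12a2aD2a1CCDaa$a
  sorted[13] = Daa$aDa2CC12a2aD2a1CC
  sorted[14] = a$aDa2CC12a2aD2a1CCDa
  sorted[15] = a1CCDaa$aDa2CC12a2aD2
  sorted[16] = a2CC12a2aD2a1CCDaa$aD
  sorted[17] = a2aD2a1CCDaa$aDa2CC12
  sorted[18] = aD2a1CCDaa$aDa2CC12a2
  sorted[19] = aDa2CC12a2aD2a1CCDaa$
  sorted[20] = aa$aDa2CC12a2aD2a1CCD
sorted[16] = a2CC12a2aD2a1CCDaa$aD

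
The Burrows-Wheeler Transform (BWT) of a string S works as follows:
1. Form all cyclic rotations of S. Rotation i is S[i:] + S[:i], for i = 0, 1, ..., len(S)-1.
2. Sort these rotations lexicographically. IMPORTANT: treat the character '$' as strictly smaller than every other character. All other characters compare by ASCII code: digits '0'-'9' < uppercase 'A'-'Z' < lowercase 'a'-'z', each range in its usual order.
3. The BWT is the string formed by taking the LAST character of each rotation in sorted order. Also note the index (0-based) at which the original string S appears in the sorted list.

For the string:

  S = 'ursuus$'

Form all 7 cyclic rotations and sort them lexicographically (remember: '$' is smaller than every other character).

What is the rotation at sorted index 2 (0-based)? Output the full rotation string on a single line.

Answer: s$ursuu

Derivation:
All 7 rotations (rotation i = S[i:]+S[:i]):
  rot[0] = ursuus$
  rot[1] = rsuus$u
  rot[2] = suus$ur
  rot[3] = uus$urs
  rot[4] = us$ursu
  rot[5] = s$ursuu
  rot[6] = $ursuus
Sorted (with $ < everything):
  sorted[0] = $ursuus
  sorted[1] = rsuus$u
  sorted[2] = s$ursuu
  sorted[3] = suus$ur
  sorted[4] = ursuus$
  sorted[5] = us$ursu
  sorted[6] = uus$urs
sorted[2] = s$ursuu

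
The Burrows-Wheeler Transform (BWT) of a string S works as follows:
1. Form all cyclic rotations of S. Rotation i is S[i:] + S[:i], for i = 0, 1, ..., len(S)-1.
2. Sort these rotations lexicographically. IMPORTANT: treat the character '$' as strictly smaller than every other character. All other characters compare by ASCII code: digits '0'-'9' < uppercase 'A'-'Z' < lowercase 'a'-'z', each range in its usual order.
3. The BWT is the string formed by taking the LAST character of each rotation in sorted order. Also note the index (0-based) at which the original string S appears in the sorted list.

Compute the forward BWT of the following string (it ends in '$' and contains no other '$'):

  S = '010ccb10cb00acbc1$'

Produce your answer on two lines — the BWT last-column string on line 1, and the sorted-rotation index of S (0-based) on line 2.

All 18 rotations (rotation i = S[i:]+S[:i]):
  rot[0] = 010ccb10cb00acbc1$
  rot[1] = 10ccb10cb00acbc1$0
  rot[2] = 0ccb10cb00acbc1$01
  rot[3] = ccb10cb00acbc1$010
  rot[4] = cb10cb00acbc1$010c
  rot[5] = b10cb00acbc1$010cc
  rot[6] = 10cb00acbc1$010ccb
  rot[7] = 0cb00acbc1$010ccb1
  rot[8] = cb00acbc1$010ccb10
  rot[9] = b00acbc1$010ccb10c
  rot[10] = 00acbc1$010ccb10cb
  rot[11] = 0acbc1$010ccb10cb0
  rot[12] = acbc1$010ccb10cb00
  rot[13] = cbc1$010ccb10cb00a
  rot[14] = bc1$010ccb10cb00ac
  rot[15] = c1$010ccb10cb00acb
  rot[16] = 1$010ccb10cb00acbc
  rot[17] = $010ccb10cb00acbc1
Sorted (with $ < everything):
  sorted[0] = $010ccb10cb00acbc1  (last char: '1')
  sorted[1] = 00acbc1$010ccb10cb  (last char: 'b')
  sorted[2] = 010ccb10cb00acbc1$  (last char: '$')
  sorted[3] = 0acbc1$010ccb10cb0  (last char: '0')
  sorted[4] = 0cb00acbc1$010ccb1  (last char: '1')
  sorted[5] = 0ccb10cb00acbc1$01  (last char: '1')
  sorted[6] = 1$010ccb10cb00acbc  (last char: 'c')
  sorted[7] = 10cb00acbc1$010ccb  (last char: 'b')
  sorted[8] = 10ccb10cb00acbc1$0  (last char: '0')
  sorted[9] = acbc1$010ccb10cb00  (last char: '0')
  sorted[10] = b00acbc1$010ccb10c  (last char: 'c')
  sorted[11] = b10cb00acbc1$010cc  (last char: 'c')
  sorted[12] = bc1$010ccb10cb00ac  (last char: 'c')
  sorted[13] = c1$010ccb10cb00acb  (last char: 'b')
  sorted[14] = cb00acbc1$010ccb10  (last char: '0')
  sorted[15] = cb10cb00acbc1$010c  (last char: 'c')
  sorted[16] = cbc1$010ccb10cb00a  (last char: 'a')
  sorted[17] = ccb10cb00acbc1$010  (last char: '0')
Last column: 1b$011cb00cccb0ca0
Original string S is at sorted index 2

Answer: 1b$011cb00cccb0ca0
2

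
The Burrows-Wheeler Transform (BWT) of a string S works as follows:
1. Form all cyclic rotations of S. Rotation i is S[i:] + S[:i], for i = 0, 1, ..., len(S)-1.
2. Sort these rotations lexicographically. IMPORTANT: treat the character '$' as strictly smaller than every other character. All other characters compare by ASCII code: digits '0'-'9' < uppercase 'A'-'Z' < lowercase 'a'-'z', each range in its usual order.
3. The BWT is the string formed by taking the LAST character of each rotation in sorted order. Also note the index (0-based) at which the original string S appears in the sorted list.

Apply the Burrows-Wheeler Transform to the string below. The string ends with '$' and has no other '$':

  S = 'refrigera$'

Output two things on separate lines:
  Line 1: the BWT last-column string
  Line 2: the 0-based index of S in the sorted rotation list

Answer: arrgeire$f
8

Derivation:
All 10 rotations (rotation i = S[i:]+S[:i]):
  rot[0] = refrigera$
  rot[1] = efrigera$r
  rot[2] = frigera$re
  rot[3] = rigera$ref
  rot[4] = igera$refr
  rot[5] = gera$refri
  rot[6] = era$refrig
  rot[7] = ra$refrige
  rot[8] = a$refriger
  rot[9] = $refrigera
Sorted (with $ < everything):
  sorted[0] = $refrigera  (last char: 'a')
  sorted[1] = a$refriger  (last char: 'r')
  sorted[2] = efrigera$r  (last char: 'r')
  sorted[3] = era$refrig  (last char: 'g')
  sorted[4] = frigera$re  (last char: 'e')
  sorted[5] = gera$refri  (last char: 'i')
  sorted[6] = igera$refr  (last char: 'r')
  sorted[7] = ra$refrige  (last char: 'e')
  sorted[8] = refrigera$  (last char: '$')
  sorted[9] = rigera$ref  (last char: 'f')
Last column: arrgeire$f
Original string S is at sorted index 8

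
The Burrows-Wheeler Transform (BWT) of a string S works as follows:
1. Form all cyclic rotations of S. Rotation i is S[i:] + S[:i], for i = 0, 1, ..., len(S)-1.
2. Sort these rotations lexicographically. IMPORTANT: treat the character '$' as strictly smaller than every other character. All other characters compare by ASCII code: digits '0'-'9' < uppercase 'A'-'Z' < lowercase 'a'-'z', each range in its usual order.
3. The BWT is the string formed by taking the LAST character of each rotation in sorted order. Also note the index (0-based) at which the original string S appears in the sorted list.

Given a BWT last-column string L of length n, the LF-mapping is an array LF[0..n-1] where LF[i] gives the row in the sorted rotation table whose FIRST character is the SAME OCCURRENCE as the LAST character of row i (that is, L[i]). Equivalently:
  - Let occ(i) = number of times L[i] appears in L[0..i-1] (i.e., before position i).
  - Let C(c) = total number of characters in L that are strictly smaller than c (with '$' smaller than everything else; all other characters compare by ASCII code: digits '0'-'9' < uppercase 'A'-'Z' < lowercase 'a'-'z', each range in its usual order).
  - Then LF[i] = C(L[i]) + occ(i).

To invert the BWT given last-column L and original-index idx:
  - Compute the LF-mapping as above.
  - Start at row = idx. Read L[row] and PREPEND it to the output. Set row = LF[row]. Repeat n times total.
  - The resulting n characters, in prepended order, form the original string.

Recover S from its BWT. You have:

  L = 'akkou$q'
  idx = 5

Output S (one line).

Answer: quokka$

Derivation:
LF mapping: 1 2 3 4 6 0 5
Walk LF starting at row 5, prepending L[row]:
  step 1: row=5, L[5]='$', prepend. Next row=LF[5]=0
  step 2: row=0, L[0]='a', prepend. Next row=LF[0]=1
  step 3: row=1, L[1]='k', prepend. Next row=LF[1]=2
  step 4: row=2, L[2]='k', prepend. Next row=LF[2]=3
  step 5: row=3, L[3]='o', prepend. Next row=LF[3]=4
  step 6: row=4, L[4]='u', prepend. Next row=LF[4]=6
  step 7: row=6, L[6]='q', prepend. Next row=LF[6]=5
Reversed output: quokka$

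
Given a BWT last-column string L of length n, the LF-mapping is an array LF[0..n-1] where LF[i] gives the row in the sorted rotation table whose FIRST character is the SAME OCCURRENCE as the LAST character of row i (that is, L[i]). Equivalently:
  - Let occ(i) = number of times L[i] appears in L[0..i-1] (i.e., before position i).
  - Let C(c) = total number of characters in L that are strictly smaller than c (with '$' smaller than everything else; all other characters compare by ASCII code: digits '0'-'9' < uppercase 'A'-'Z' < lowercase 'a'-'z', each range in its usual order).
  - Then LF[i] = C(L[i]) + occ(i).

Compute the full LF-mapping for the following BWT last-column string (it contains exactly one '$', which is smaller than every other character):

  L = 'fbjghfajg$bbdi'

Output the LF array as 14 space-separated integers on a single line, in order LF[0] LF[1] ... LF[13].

Char counts: '$':1, 'a':1, 'b':3, 'd':1, 'f':2, 'g':2, 'h':1, 'i':1, 'j':2
C (first-col start): C('$')=0, C('a')=1, C('b')=2, C('d')=5, C('f')=6, C('g')=8, C('h')=10, C('i')=11, C('j')=12
L[0]='f': occ=0, LF[0]=C('f')+0=6+0=6
L[1]='b': occ=0, LF[1]=C('b')+0=2+0=2
L[2]='j': occ=0, LF[2]=C('j')+0=12+0=12
L[3]='g': occ=0, LF[3]=C('g')+0=8+0=8
L[4]='h': occ=0, LF[4]=C('h')+0=10+0=10
L[5]='f': occ=1, LF[5]=C('f')+1=6+1=7
L[6]='a': occ=0, LF[6]=C('a')+0=1+0=1
L[7]='j': occ=1, LF[7]=C('j')+1=12+1=13
L[8]='g': occ=1, LF[8]=C('g')+1=8+1=9
L[9]='$': occ=0, LF[9]=C('$')+0=0+0=0
L[10]='b': occ=1, LF[10]=C('b')+1=2+1=3
L[11]='b': occ=2, LF[11]=C('b')+2=2+2=4
L[12]='d': occ=0, LF[12]=C('d')+0=5+0=5
L[13]='i': occ=0, LF[13]=C('i')+0=11+0=11

Answer: 6 2 12 8 10 7 1 13 9 0 3 4 5 11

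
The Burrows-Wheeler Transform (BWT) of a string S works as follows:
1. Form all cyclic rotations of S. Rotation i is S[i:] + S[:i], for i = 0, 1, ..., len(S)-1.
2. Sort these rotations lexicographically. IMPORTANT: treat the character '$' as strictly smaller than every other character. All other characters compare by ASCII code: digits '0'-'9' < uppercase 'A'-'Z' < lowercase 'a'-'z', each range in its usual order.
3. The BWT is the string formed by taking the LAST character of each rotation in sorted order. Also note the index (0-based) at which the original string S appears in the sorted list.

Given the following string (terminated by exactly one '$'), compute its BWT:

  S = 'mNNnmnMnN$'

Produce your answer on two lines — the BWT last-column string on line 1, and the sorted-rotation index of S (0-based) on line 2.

Answer: NnnmN$nmMN
5

Derivation:
All 10 rotations (rotation i = S[i:]+S[:i]):
  rot[0] = mNNnmnMnN$
  rot[1] = NNnmnMnN$m
  rot[2] = NnmnMnN$mN
  rot[3] = nmnMnN$mNN
  rot[4] = mnMnN$mNNn
  rot[5] = nMnN$mNNnm
  rot[6] = MnN$mNNnmn
  rot[7] = nN$mNNnmnM
  rot[8] = N$mNNnmnMn
  rot[9] = $mNNnmnMnN
Sorted (with $ < everything):
  sorted[0] = $mNNnmnMnN  (last char: 'N')
  sorted[1] = MnN$mNNnmn  (last char: 'n')
  sorted[2] = N$mNNnmnMn  (last char: 'n')
  sorted[3] = NNnmnMnN$m  (last char: 'm')
  sorted[4] = NnmnMnN$mN  (last char: 'N')
  sorted[5] = mNNnmnMnN$  (last char: '$')
  sorted[6] = mnMnN$mNNn  (last char: 'n')
  sorted[7] = nMnN$mNNnm  (last char: 'm')
  sorted[8] = nN$mNNnmnM  (last char: 'M')
  sorted[9] = nmnMnN$mNN  (last char: 'N')
Last column: NnnmN$nmMN
Original string S is at sorted index 5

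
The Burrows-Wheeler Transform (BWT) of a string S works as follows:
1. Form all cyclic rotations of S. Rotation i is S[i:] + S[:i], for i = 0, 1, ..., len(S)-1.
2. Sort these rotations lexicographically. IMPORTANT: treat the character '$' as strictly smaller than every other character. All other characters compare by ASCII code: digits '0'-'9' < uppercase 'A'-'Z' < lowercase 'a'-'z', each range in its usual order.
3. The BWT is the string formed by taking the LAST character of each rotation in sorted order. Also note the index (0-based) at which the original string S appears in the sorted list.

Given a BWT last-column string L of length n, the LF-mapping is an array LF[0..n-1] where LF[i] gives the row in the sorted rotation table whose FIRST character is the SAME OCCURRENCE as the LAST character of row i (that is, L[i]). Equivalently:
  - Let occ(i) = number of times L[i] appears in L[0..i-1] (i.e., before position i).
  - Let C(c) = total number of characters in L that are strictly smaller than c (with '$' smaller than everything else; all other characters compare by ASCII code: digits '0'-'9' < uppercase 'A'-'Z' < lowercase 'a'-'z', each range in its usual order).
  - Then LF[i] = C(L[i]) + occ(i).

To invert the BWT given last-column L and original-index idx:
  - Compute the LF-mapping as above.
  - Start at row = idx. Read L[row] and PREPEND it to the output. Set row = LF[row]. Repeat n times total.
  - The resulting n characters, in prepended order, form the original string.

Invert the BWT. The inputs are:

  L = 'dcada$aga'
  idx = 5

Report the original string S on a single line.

Answer: caaagdad$

Derivation:
LF mapping: 6 5 1 7 2 0 3 8 4
Walk LF starting at row 5, prepending L[row]:
  step 1: row=5, L[5]='$', prepend. Next row=LF[5]=0
  step 2: row=0, L[0]='d', prepend. Next row=LF[0]=6
  step 3: row=6, L[6]='a', prepend. Next row=LF[6]=3
  step 4: row=3, L[3]='d', prepend. Next row=LF[3]=7
  step 5: row=7, L[7]='g', prepend. Next row=LF[7]=8
  step 6: row=8, L[8]='a', prepend. Next row=LF[8]=4
  step 7: row=4, L[4]='a', prepend. Next row=LF[4]=2
  step 8: row=2, L[2]='a', prepend. Next row=LF[2]=1
  step 9: row=1, L[1]='c', prepend. Next row=LF[1]=5
Reversed output: caaagdad$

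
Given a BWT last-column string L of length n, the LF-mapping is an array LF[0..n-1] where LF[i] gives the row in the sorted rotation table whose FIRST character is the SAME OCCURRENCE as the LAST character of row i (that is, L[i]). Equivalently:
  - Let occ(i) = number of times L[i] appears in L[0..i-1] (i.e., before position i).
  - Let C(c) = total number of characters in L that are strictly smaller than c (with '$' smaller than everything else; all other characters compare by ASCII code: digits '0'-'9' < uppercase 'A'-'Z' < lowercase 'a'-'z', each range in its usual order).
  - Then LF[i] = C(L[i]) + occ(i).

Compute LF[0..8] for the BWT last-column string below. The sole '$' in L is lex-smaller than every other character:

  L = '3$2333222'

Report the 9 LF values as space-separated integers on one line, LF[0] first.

Char counts: '$':1, '2':4, '3':4
C (first-col start): C('$')=0, C('2')=1, C('3')=5
L[0]='3': occ=0, LF[0]=C('3')+0=5+0=5
L[1]='$': occ=0, LF[1]=C('$')+0=0+0=0
L[2]='2': occ=0, LF[2]=C('2')+0=1+0=1
L[3]='3': occ=1, LF[3]=C('3')+1=5+1=6
L[4]='3': occ=2, LF[4]=C('3')+2=5+2=7
L[5]='3': occ=3, LF[5]=C('3')+3=5+3=8
L[6]='2': occ=1, LF[6]=C('2')+1=1+1=2
L[7]='2': occ=2, LF[7]=C('2')+2=1+2=3
L[8]='2': occ=3, LF[8]=C('2')+3=1+3=4

Answer: 5 0 1 6 7 8 2 3 4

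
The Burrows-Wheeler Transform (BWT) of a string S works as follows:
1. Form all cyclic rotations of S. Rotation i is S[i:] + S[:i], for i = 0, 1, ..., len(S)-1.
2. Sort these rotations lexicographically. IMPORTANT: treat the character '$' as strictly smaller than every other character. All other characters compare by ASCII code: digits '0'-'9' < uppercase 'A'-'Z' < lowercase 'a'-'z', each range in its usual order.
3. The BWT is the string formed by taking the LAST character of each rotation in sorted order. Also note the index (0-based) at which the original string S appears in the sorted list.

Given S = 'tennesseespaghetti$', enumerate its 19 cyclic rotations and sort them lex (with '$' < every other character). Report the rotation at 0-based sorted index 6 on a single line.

All 19 rotations (rotation i = S[i:]+S[:i]):
  rot[0] = tennesseespaghetti$
  rot[1] = ennesseespaghetti$t
  rot[2] = nnesseespaghetti$te
  rot[3] = nesseespaghetti$ten
  rot[4] = esseespaghetti$tenn
  rot[5] = sseespaghetti$tenne
  rot[6] = seespaghetti$tennes
  rot[7] = eespaghetti$tenness
  rot[8] = espaghetti$tennesse
  rot[9] = spaghetti$tennessee
  rot[10] = paghetti$tennessees
  rot[11] = aghetti$tennesseesp
  rot[12] = ghetti$tennesseespa
  rot[13] = hetti$tennesseespag
  rot[14] = etti$tennesseespagh
  rot[15] = tti$tennesseespaghe
  rot[16] = ti$tennesseespaghet
  rot[17] = i$tennesseespaghett
  rot[18] = $tennesseespaghetti
Sorted (with $ < everything):
  sorted[0] = $tennesseespaghetti
  sorted[1] = aghetti$tennesseesp
  sorted[2] = eespaghetti$tenness
  sorted[3] = ennesseespaghetti$t
  sorted[4] = espaghetti$tennesse
  sorted[5] = esseespaghetti$tenn
  sorted[6] = etti$tennesseespagh
  sorted[7] = ghetti$tennesseespa
  sorted[8] = hetti$tennesseespag
  sorted[9] = i$tennesseespaghett
  sorted[10] = nesseespaghetti$ten
  sorted[11] = nnesseespaghetti$te
  sorted[12] = paghetti$tennessees
  sorted[13] = seespaghetti$tennes
  sorted[14] = spaghetti$tennessee
  sorted[15] = sseespaghetti$tenne
  sorted[16] = tennesseespaghetti$
  sorted[17] = ti$tennesseespaghet
  sorted[18] = tti$tennesseespaghe
sorted[6] = etti$tennesseespagh

Answer: etti$tennesseespagh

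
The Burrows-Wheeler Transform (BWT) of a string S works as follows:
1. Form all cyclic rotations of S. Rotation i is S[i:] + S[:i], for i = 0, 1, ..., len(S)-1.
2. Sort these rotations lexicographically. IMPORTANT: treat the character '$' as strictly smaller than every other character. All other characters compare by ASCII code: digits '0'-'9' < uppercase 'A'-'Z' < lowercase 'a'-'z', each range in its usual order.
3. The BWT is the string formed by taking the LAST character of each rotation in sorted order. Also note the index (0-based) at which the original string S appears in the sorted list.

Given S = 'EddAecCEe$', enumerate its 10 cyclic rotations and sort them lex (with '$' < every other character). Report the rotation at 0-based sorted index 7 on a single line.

Answer: ddAecCEe$E

Derivation:
All 10 rotations (rotation i = S[i:]+S[:i]):
  rot[0] = EddAecCEe$
  rot[1] = ddAecCEe$E
  rot[2] = dAecCEe$Ed
  rot[3] = AecCEe$Edd
  rot[4] = ecCEe$EddA
  rot[5] = cCEe$EddAe
  rot[6] = CEe$EddAec
  rot[7] = Ee$EddAecC
  rot[8] = e$EddAecCE
  rot[9] = $EddAecCEe
Sorted (with $ < everything):
  sorted[0] = $EddAecCEe
  sorted[1] = AecCEe$Edd
  sorted[2] = CEe$EddAec
  sorted[3] = EddAecCEe$
  sorted[4] = Ee$EddAecC
  sorted[5] = cCEe$EddAe
  sorted[6] = dAecCEe$Ed
  sorted[7] = ddAecCEe$E
  sorted[8] = e$EddAecCE
  sorted[9] = ecCEe$EddA
sorted[7] = ddAecCEe$E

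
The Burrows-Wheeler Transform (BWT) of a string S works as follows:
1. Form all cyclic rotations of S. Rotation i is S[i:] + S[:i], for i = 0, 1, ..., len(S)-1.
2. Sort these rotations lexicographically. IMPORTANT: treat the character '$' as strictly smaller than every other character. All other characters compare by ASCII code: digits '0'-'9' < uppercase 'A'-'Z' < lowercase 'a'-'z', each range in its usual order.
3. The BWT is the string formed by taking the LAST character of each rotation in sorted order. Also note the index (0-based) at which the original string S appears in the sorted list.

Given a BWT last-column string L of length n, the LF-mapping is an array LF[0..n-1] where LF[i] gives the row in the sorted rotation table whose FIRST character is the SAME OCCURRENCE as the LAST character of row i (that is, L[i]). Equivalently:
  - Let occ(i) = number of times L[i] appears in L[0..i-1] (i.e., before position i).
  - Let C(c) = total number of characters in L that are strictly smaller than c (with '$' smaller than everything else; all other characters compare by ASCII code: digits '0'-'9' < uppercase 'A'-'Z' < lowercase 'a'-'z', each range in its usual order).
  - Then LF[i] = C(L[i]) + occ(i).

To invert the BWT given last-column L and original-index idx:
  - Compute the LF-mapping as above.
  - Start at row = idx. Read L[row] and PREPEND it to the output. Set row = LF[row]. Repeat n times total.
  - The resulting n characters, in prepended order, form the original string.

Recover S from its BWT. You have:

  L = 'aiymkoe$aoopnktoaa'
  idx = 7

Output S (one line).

LF mapping: 1 6 17 9 7 11 5 0 2 12 13 15 10 8 16 14 3 4
Walk LF starting at row 7, prepending L[row]:
  step 1: row=7, L[7]='$', prepend. Next row=LF[7]=0
  step 2: row=0, L[0]='a', prepend. Next row=LF[0]=1
  step 3: row=1, L[1]='i', prepend. Next row=LF[1]=6
  step 4: row=6, L[6]='e', prepend. Next row=LF[6]=5
  step 5: row=5, L[5]='o', prepend. Next row=LF[5]=11
  step 6: row=11, L[11]='p', prepend. Next row=LF[11]=15
  step 7: row=15, L[15]='o', prepend. Next row=LF[15]=14
  step 8: row=14, L[14]='t', prepend. Next row=LF[14]=16
  step 9: row=16, L[16]='a', prepend. Next row=LF[16]=3
  step 10: row=3, L[3]='m', prepend. Next row=LF[3]=9
  step 11: row=9, L[9]='o', prepend. Next row=LF[9]=12
  step 12: row=12, L[12]='n', prepend. Next row=LF[12]=10
  step 13: row=10, L[10]='o', prepend. Next row=LF[10]=13
  step 14: row=13, L[13]='k', prepend. Next row=LF[13]=8
  step 15: row=8, L[8]='a', prepend. Next row=LF[8]=2
  step 16: row=2, L[2]='y', prepend. Next row=LF[2]=17
  step 17: row=17, L[17]='a', prepend. Next row=LF[17]=4
  step 18: row=4, L[4]='k', prepend. Next row=LF[4]=7
Reversed output: kayakonomatopoeia$

Answer: kayakonomatopoeia$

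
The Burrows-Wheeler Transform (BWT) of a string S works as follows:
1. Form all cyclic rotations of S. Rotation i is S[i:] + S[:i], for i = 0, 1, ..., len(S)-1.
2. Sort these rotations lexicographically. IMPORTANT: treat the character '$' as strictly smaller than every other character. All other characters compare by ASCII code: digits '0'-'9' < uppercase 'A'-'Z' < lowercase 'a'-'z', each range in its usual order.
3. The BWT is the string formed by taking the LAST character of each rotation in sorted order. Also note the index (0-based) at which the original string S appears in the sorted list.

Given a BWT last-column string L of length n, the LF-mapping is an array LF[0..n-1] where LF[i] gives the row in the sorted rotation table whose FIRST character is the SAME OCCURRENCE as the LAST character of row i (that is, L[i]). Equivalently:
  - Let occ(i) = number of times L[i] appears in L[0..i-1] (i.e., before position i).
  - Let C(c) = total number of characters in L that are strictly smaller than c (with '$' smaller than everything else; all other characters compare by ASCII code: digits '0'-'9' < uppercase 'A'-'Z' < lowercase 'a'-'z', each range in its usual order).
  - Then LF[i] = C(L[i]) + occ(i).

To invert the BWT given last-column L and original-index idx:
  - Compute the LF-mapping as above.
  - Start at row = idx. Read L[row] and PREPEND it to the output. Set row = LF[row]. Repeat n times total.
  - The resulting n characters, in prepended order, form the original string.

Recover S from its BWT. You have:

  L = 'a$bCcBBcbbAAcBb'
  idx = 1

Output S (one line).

Answer: AbbbAbccBCBBca$

Derivation:
LF mapping: 7 0 8 6 12 3 4 13 9 10 1 2 14 5 11
Walk LF starting at row 1, prepending L[row]:
  step 1: row=1, L[1]='$', prepend. Next row=LF[1]=0
  step 2: row=0, L[0]='a', prepend. Next row=LF[0]=7
  step 3: row=7, L[7]='c', prepend. Next row=LF[7]=13
  step 4: row=13, L[13]='B', prepend. Next row=LF[13]=5
  step 5: row=5, L[5]='B', prepend. Next row=LF[5]=3
  step 6: row=3, L[3]='C', prepend. Next row=LF[3]=6
  step 7: row=6, L[6]='B', prepend. Next row=LF[6]=4
  step 8: row=4, L[4]='c', prepend. Next row=LF[4]=12
  step 9: row=12, L[12]='c', prepend. Next row=LF[12]=14
  step 10: row=14, L[14]='b', prepend. Next row=LF[14]=11
  step 11: row=11, L[11]='A', prepend. Next row=LF[11]=2
  step 12: row=2, L[2]='b', prepend. Next row=LF[2]=8
  step 13: row=8, L[8]='b', prepend. Next row=LF[8]=9
  step 14: row=9, L[9]='b', prepend. Next row=LF[9]=10
  step 15: row=10, L[10]='A', prepend. Next row=LF[10]=1
Reversed output: AbbbAbccBCBBca$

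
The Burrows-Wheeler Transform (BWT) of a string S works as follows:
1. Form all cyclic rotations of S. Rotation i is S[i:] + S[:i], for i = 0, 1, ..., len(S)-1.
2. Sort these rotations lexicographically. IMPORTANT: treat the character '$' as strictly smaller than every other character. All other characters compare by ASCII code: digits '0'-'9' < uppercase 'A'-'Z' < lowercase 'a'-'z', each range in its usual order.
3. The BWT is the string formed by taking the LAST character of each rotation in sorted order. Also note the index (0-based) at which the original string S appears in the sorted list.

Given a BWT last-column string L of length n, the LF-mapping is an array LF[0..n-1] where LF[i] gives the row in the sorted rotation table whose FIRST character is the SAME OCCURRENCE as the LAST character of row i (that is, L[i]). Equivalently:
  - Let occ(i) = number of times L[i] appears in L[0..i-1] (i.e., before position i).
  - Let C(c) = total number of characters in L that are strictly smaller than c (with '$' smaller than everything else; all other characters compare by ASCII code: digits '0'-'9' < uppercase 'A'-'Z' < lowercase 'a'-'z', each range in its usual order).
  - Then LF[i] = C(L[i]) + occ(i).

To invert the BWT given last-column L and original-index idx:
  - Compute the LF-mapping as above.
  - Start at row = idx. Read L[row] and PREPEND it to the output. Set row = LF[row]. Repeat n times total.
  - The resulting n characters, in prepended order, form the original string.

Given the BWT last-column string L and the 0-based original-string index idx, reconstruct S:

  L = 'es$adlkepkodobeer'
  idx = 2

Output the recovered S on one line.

LF mapping: 5 16 0 1 3 11 9 6 14 10 12 4 13 2 7 8 15
Walk LF starting at row 2, prepending L[row]:
  step 1: row=2, L[2]='$', prepend. Next row=LF[2]=0
  step 2: row=0, L[0]='e', prepend. Next row=LF[0]=5
  step 3: row=5, L[5]='l', prepend. Next row=LF[5]=11
  step 4: row=11, L[11]='d', prepend. Next row=LF[11]=4
  step 5: row=4, L[4]='d', prepend. Next row=LF[4]=3
  step 6: row=3, L[3]='a', prepend. Next row=LF[3]=1
  step 7: row=1, L[1]='s', prepend. Next row=LF[1]=16
  step 8: row=16, L[16]='r', prepend. Next row=LF[16]=15
  step 9: row=15, L[15]='e', prepend. Next row=LF[15]=8
  step 10: row=8, L[8]='p', prepend. Next row=LF[8]=14
  step 11: row=14, L[14]='e', prepend. Next row=LF[14]=7
  step 12: row=7, L[7]='e', prepend. Next row=LF[7]=6
  step 13: row=6, L[6]='k', prepend. Next row=LF[6]=9
  step 14: row=9, L[9]='k', prepend. Next row=LF[9]=10
  step 15: row=10, L[10]='o', prepend. Next row=LF[10]=12
  step 16: row=12, L[12]='o', prepend. Next row=LF[12]=13
  step 17: row=13, L[13]='b', prepend. Next row=LF[13]=2
Reversed output: bookkeepersaddle$

Answer: bookkeepersaddle$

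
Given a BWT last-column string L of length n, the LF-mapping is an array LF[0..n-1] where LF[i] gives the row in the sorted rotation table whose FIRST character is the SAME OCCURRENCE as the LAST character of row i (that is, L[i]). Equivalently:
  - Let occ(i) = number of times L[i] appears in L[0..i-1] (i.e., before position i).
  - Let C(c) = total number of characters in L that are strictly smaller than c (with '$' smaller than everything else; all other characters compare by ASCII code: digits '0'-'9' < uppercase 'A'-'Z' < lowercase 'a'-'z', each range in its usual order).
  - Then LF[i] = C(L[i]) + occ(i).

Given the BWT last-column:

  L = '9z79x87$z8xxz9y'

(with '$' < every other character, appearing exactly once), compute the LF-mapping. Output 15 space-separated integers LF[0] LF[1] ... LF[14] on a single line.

Answer: 5 12 1 6 8 3 2 0 13 4 9 10 14 7 11

Derivation:
Char counts: '$':1, '7':2, '8':2, '9':3, 'x':3, 'y':1, 'z':3
C (first-col start): C('$')=0, C('7')=1, C('8')=3, C('9')=5, C('x')=8, C('y')=11, C('z')=12
L[0]='9': occ=0, LF[0]=C('9')+0=5+0=5
L[1]='z': occ=0, LF[1]=C('z')+0=12+0=12
L[2]='7': occ=0, LF[2]=C('7')+0=1+0=1
L[3]='9': occ=1, LF[3]=C('9')+1=5+1=6
L[4]='x': occ=0, LF[4]=C('x')+0=8+0=8
L[5]='8': occ=0, LF[5]=C('8')+0=3+0=3
L[6]='7': occ=1, LF[6]=C('7')+1=1+1=2
L[7]='$': occ=0, LF[7]=C('$')+0=0+0=0
L[8]='z': occ=1, LF[8]=C('z')+1=12+1=13
L[9]='8': occ=1, LF[9]=C('8')+1=3+1=4
L[10]='x': occ=1, LF[10]=C('x')+1=8+1=9
L[11]='x': occ=2, LF[11]=C('x')+2=8+2=10
L[12]='z': occ=2, LF[12]=C('z')+2=12+2=14
L[13]='9': occ=2, LF[13]=C('9')+2=5+2=7
L[14]='y': occ=0, LF[14]=C('y')+0=11+0=11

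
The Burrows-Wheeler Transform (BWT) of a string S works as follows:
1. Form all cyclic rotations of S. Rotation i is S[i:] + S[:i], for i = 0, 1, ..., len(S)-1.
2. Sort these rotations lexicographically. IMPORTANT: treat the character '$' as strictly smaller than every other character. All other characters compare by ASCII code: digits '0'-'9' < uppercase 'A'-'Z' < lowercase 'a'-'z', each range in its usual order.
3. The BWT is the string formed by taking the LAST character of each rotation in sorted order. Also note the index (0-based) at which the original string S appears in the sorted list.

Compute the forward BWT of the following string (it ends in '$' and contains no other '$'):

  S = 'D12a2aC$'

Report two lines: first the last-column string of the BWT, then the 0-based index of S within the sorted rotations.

Answer: CD1aa$22
5

Derivation:
All 8 rotations (rotation i = S[i:]+S[:i]):
  rot[0] = D12a2aC$
  rot[1] = 12a2aC$D
  rot[2] = 2a2aC$D1
  rot[3] = a2aC$D12
  rot[4] = 2aC$D12a
  rot[5] = aC$D12a2
  rot[6] = C$D12a2a
  rot[7] = $D12a2aC
Sorted (with $ < everything):
  sorted[0] = $D12a2aC  (last char: 'C')
  sorted[1] = 12a2aC$D  (last char: 'D')
  sorted[2] = 2a2aC$D1  (last char: '1')
  sorted[3] = 2aC$D12a  (last char: 'a')
  sorted[4] = C$D12a2a  (last char: 'a')
  sorted[5] = D12a2aC$  (last char: '$')
  sorted[6] = a2aC$D12  (last char: '2')
  sorted[7] = aC$D12a2  (last char: '2')
Last column: CD1aa$22
Original string S is at sorted index 5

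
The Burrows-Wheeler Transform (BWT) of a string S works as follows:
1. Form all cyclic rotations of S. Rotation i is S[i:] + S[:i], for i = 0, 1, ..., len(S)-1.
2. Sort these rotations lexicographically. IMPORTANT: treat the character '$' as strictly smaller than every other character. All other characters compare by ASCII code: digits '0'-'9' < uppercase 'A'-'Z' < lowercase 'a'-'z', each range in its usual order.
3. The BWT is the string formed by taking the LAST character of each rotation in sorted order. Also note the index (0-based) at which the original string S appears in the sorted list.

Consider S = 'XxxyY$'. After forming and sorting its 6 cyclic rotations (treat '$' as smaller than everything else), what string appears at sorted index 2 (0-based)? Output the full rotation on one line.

Answer: Y$Xxxy

Derivation:
All 6 rotations (rotation i = S[i:]+S[:i]):
  rot[0] = XxxyY$
  rot[1] = xxyY$X
  rot[2] = xyY$Xx
  rot[3] = yY$Xxx
  rot[4] = Y$Xxxy
  rot[5] = $XxxyY
Sorted (with $ < everything):
  sorted[0] = $XxxyY
  sorted[1] = XxxyY$
  sorted[2] = Y$Xxxy
  sorted[3] = xxyY$X
  sorted[4] = xyY$Xx
  sorted[5] = yY$Xxx
sorted[2] = Y$Xxxy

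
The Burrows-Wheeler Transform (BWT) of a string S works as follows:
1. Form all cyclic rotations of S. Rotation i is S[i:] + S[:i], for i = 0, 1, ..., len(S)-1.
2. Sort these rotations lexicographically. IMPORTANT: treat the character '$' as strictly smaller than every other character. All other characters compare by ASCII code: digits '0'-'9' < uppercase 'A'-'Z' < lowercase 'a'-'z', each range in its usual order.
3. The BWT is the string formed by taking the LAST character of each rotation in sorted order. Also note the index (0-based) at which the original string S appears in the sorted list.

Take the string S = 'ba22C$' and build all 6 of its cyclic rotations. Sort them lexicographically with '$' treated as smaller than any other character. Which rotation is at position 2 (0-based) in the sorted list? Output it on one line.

Answer: 2C$ba2

Derivation:
All 6 rotations (rotation i = S[i:]+S[:i]):
  rot[0] = ba22C$
  rot[1] = a22C$b
  rot[2] = 22C$ba
  rot[3] = 2C$ba2
  rot[4] = C$ba22
  rot[5] = $ba22C
Sorted (with $ < everything):
  sorted[0] = $ba22C
  sorted[1] = 22C$ba
  sorted[2] = 2C$ba2
  sorted[3] = C$ba22
  sorted[4] = a22C$b
  sorted[5] = ba22C$
sorted[2] = 2C$ba2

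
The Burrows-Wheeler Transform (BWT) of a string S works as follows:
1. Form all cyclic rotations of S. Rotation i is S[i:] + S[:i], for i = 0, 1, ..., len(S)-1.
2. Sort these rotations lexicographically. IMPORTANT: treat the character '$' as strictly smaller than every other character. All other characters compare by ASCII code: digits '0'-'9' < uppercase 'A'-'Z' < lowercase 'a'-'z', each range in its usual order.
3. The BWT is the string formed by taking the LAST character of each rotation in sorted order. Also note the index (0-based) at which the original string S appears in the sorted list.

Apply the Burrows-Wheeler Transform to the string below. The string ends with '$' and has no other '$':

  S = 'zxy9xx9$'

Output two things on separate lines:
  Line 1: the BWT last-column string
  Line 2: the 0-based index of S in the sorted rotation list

All 8 rotations (rotation i = S[i:]+S[:i]):
  rot[0] = zxy9xx9$
  rot[1] = xy9xx9$z
  rot[2] = y9xx9$zx
  rot[3] = 9xx9$zxy
  rot[4] = xx9$zxy9
  rot[5] = x9$zxy9x
  rot[6] = 9$zxy9xx
  rot[7] = $zxy9xx9
Sorted (with $ < everything):
  sorted[0] = $zxy9xx9  (last char: '9')
  sorted[1] = 9$zxy9xx  (last char: 'x')
  sorted[2] = 9xx9$zxy  (last char: 'y')
  sorted[3] = x9$zxy9x  (last char: 'x')
  sorted[4] = xx9$zxy9  (last char: '9')
  sorted[5] = xy9xx9$z  (last char: 'z')
  sorted[6] = y9xx9$zx  (last char: 'x')
  sorted[7] = zxy9xx9$  (last char: '$')
Last column: 9xyx9zx$
Original string S is at sorted index 7

Answer: 9xyx9zx$
7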